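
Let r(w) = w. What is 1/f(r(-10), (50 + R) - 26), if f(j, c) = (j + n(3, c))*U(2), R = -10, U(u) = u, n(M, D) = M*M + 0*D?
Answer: -½ ≈ -0.50000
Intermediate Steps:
n(M, D) = M² (n(M, D) = M² + 0 = M²)
f(j, c) = 18 + 2*j (f(j, c) = (j + 3²)*2 = (j + 9)*2 = (9 + j)*2 = 18 + 2*j)
1/f(r(-10), (50 + R) - 26) = 1/(18 + 2*(-10)) = 1/(18 - 20) = 1/(-2) = -½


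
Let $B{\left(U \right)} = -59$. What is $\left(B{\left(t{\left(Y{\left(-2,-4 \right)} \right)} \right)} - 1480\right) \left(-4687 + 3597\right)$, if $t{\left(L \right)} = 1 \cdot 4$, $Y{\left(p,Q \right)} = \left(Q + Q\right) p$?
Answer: $1677510$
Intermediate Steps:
$Y{\left(p,Q \right)} = 2 Q p$
$t{\left(L \right)} = 4$
$\left(B{\left(t{\left(Y{\left(-2,-4 \right)} \right)} \right)} - 1480\right) \left(-4687 + 3597\right) = \left(-59 - 1480\right) \left(-4687 + 3597\right) = \left(-1539\right) \left(-1090\right) = 1677510$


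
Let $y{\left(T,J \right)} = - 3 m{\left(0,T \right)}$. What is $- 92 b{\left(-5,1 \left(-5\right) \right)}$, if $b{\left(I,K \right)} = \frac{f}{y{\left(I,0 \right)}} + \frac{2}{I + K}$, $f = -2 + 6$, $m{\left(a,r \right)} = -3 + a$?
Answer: $- \frac{1012}{45} \approx -22.489$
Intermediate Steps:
$y{\left(T,J \right)} = 9$ ($y{\left(T,J \right)} = - 3 \left(-3 + 0\right) = \left(-3\right) \left(-3\right) = 9$)
$f = 4$
$b{\left(I,K \right)} = \frac{4}{9} + \frac{2}{I + K}$
$- 92 b{\left(-5,1 \left(-5\right) \right)} = - 92 \frac{2 \left(9 + 2 \left(-5\right) + 2 \cdot 1 \left(-5\right)\right)}{9 \left(-5 + 1 \left(-5\right)\right)} = - 92 \frac{2 \left(9 - 10 + 2 \left(-5\right)\right)}{9 \left(-5 - 5\right)} = - 92 \frac{2 \left(9 - 10 - 10\right)}{9 \left(-10\right)} = - 92 \cdot \frac{2}{9} \left(- \frac{1}{10}\right) \left(-11\right) = \left(-92\right) \frac{11}{45} = - \frac{1012}{45}$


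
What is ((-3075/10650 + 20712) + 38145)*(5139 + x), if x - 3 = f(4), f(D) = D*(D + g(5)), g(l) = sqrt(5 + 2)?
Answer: 21554387087/71 + 16715306*sqrt(7)/71 ≈ 3.0421e+8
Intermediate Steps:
g(l) = sqrt(7)
f(D) = D*(D + sqrt(7))
x = 19 + 4*sqrt(7) (x = 3 + 4*(4 + sqrt(7)) = 3 + (16 + 4*sqrt(7)) = 19 + 4*sqrt(7) ≈ 29.583)
((-3075/10650 + 20712) + 38145)*(5139 + x) = ((-3075/10650 + 20712) + 38145)*(5139 + (19 + 4*sqrt(7))) = ((-3075*1/10650 + 20712) + 38145)*(5158 + 4*sqrt(7)) = ((-41/142 + 20712) + 38145)*(5158 + 4*sqrt(7)) = (2941063/142 + 38145)*(5158 + 4*sqrt(7)) = 8357653*(5158 + 4*sqrt(7))/142 = 21554387087/71 + 16715306*sqrt(7)/71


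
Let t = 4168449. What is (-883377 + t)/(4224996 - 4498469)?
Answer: -3285072/273473 ≈ -12.012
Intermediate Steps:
(-883377 + t)/(4224996 - 4498469) = (-883377 + 4168449)/(4224996 - 4498469) = 3285072/(-273473) = 3285072*(-1/273473) = -3285072/273473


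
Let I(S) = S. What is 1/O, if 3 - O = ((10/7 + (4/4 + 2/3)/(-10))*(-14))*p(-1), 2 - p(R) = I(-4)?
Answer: 1/109 ≈ 0.0091743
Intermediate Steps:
p(R) = 6 (p(R) = 2 - 1*(-4) = 2 + 4 = 6)
O = 109 (O = 3 - (10/7 + (4/4 + 2/3)/(-10))*(-14)*6 = 3 - (10*(⅐) + (4*(¼) + 2*(⅓))*(-⅒))*(-14)*6 = 3 - (10/7 + (1 + ⅔)*(-⅒))*(-14)*6 = 3 - (10/7 + (5/3)*(-⅒))*(-14)*6 = 3 - (10/7 - ⅙)*(-14)*6 = 3 - (53/42)*(-14)*6 = 3 - (-53)*6/3 = 3 - 1*(-106) = 3 + 106 = 109)
1/O = 1/109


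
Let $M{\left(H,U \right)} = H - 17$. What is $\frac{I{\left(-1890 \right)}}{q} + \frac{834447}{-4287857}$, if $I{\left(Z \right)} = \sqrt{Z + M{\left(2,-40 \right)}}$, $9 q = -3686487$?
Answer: $- \frac{834447}{4287857} - \frac{3 i \sqrt{1905}}{1228829} \approx -0.19461 - 0.00010656 i$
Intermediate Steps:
$q = - \frac{1228829}{3}$ ($q = \frac{1}{9} \left(-3686487\right) = - \frac{1228829}{3} \approx -4.0961 \cdot 10^{5}$)
$M{\left(H,U \right)} = -17 + H$ ($M{\left(H,U \right)} = H - 17 = -17 + H$)
$I{\left(Z \right)} = \sqrt{-15 + Z}$ ($I{\left(Z \right)} = \sqrt{Z + \left(-17 + 2\right)} = \sqrt{Z - 15} = \sqrt{-15 + Z}$)
$\frac{I{\left(-1890 \right)}}{q} + \frac{834447}{-4287857} = \frac{\sqrt{-15 - 1890}}{- \frac{1228829}{3}} + \frac{834447}{-4287857} = \sqrt{-1905} \left(- \frac{3}{1228829}\right) + 834447 \left(- \frac{1}{4287857}\right) = i \sqrt{1905} \left(- \frac{3}{1228829}\right) - \frac{834447}{4287857} = - \frac{3 i \sqrt{1905}}{1228829} - \frac{834447}{4287857} = - \frac{834447}{4287857} - \frac{3 i \sqrt{1905}}{1228829}$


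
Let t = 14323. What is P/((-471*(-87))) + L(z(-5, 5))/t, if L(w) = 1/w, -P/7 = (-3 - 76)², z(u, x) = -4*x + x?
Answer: -3128658164/2934567855 ≈ -1.0661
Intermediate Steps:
z(u, x) = -3*x
P = -43687 (P = -7*(-3 - 76)² = -7*(-79)² = -7*6241 = -43687)
P/((-471*(-87))) + L(z(-5, 5))/t = -43687/((-471*(-87))) + 1/(-3*5*14323) = -43687/40977 + (1/14323)/(-15) = -43687*1/40977 - 1/15*1/14323 = -43687/40977 - 1/214845 = -3128658164/2934567855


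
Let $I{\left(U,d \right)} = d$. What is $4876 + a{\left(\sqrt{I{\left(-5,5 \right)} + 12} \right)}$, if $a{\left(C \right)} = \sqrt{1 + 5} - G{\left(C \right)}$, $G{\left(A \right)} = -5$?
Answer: $4881 + \sqrt{6} \approx 4883.5$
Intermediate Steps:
$a{\left(C \right)} = 5 + \sqrt{6}$ ($a{\left(C \right)} = \sqrt{1 + 5} - -5 = \sqrt{6} + 5 = 5 + \sqrt{6}$)
$4876 + a{\left(\sqrt{I{\left(-5,5 \right)} + 12} \right)} = 4876 + \left(5 + \sqrt{6}\right) = 4881 + \sqrt{6}$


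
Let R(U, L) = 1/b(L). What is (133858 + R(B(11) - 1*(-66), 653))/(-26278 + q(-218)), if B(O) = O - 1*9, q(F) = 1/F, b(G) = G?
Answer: -1270348130/249385271 ≈ -5.0939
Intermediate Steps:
B(O) = -9 + O (B(O) = O - 9 = -9 + O)
R(U, L) = 1/L
(133858 + R(B(11) - 1*(-66), 653))/(-26278 + q(-218)) = (133858 + 1/653)/(-26278 + 1/(-218)) = (133858 + 1/653)/(-26278 - 1/218) = 87409275/(653*(-5728605/218)) = (87409275/653)*(-218/5728605) = -1270348130/249385271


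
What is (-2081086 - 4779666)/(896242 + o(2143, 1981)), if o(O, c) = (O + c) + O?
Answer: -6860752/902509 ≈ -7.6019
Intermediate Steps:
o(O, c) = c + 2*O
(-2081086 - 4779666)/(896242 + o(2143, 1981)) = (-2081086 - 4779666)/(896242 + (1981 + 2*2143)) = -6860752/(896242 + (1981 + 4286)) = -6860752/(896242 + 6267) = -6860752/902509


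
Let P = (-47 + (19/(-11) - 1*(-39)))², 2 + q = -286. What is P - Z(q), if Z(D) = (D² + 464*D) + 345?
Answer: 6102952/121 ≈ 50438.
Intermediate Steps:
q = -288 (q = -2 - 286 = -288)
P = 11449/121 (P = (-47 + (19*(-1/11) + 39))² = (-47 + (-19/11 + 39))² = (-47 + 410/11)² = (-107/11)² = 11449/121 ≈ 94.620)
Z(D) = 345 + D² + 464*D
P - Z(q) = 11449/121 - (345 + (-288)² + 464*(-288)) = 11449/121 - (345 + 82944 - 133632) = 11449/121 - 1*(-50343) = 11449/121 + 50343 = 6102952/121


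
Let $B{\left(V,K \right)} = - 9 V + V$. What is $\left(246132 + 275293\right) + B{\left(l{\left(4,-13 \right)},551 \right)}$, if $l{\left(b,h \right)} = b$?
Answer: $521393$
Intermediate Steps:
$B{\left(V,K \right)} = - 8 V$
$\left(246132 + 275293\right) + B{\left(l{\left(4,-13 \right)},551 \right)} = \left(246132 + 275293\right) - 32 = 521425 - 32 = 521393$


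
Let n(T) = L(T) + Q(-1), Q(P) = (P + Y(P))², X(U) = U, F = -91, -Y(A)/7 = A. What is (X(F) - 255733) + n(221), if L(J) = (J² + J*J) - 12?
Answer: -158118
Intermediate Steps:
Y(A) = -7*A
L(J) = -12 + 2*J² (L(J) = (J² + J²) - 12 = 2*J² - 12 = -12 + 2*J²)
Q(P) = 36*P² (Q(P) = (P - 7*P)² = (-6*P)² = 36*P²)
n(T) = 24 + 2*T² (n(T) = (-12 + 2*T²) + 36*(-1)² = (-12 + 2*T²) + 36*1 = (-12 + 2*T²) + 36 = 24 + 2*T²)
(X(F) - 255733) + n(221) = (-91 - 255733) + (24 + 2*221²) = -255824 + (24 + 2*48841) = -255824 + (24 + 97682) = -255824 + 97706 = -158118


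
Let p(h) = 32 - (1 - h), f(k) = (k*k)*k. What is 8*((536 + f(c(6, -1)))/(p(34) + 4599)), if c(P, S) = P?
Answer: 752/583 ≈ 1.2899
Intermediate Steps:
f(k) = k³ (f(k) = k²*k = k³)
p(h) = 31 + h (p(h) = 32 + (-1 + h) = 31 + h)
8*((536 + f(c(6, -1)))/(p(34) + 4599)) = 8*((536 + 6³)/((31 + 34) + 4599)) = 8*((536 + 216)/(65 + 4599)) = 8*(752/4664) = 8*(752*(1/4664)) = 8*(94/583) = 752/583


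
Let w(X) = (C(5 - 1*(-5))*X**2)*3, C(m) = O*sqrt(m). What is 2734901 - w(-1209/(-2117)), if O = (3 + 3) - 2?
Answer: 2734901 - 17540172*sqrt(10)/4481689 ≈ 2.7349e+6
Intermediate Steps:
O = 4 (O = 6 - 2 = 4)
C(m) = 4*sqrt(m)
w(X) = 12*sqrt(10)*X**2 (w(X) = ((4*sqrt(5 - 1*(-5)))*X**2)*3 = ((4*sqrt(5 + 5))*X**2)*3 = ((4*sqrt(10))*X**2)*3 = (4*sqrt(10)*X**2)*3 = 12*sqrt(10)*X**2)
2734901 - w(-1209/(-2117)) = 2734901 - 12*sqrt(10)*(-1209/(-2117))**2 = 2734901 - 12*sqrt(10)*(-1209*(-1/2117))**2 = 2734901 - 12*sqrt(10)*(1209/2117)**2 = 2734901 - 12*sqrt(10)*1461681/4481689 = 2734901 - 17540172*sqrt(10)/4481689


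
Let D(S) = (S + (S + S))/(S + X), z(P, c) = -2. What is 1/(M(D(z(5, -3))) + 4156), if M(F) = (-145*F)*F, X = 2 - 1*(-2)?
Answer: 1/2851 ≈ 0.00035075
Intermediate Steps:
X = 4 (X = 2 + 2 = 4)
D(S) = 3*S/(4 + S) (D(S) = (S + (S + S))/(S + 4) = (S + 2*S)/(4 + S) = (3*S)/(4 + S) = 3*S/(4 + S))
M(F) = -145*F²
1/(M(D(z(5, -3))) + 4156) = 1/(-145*36/(4 - 2)² + 4156) = 1/(-145*(3*(-2)/2)² + 4156) = 1/(-145*(3*(-2)*(½))² + 4156) = 1/(-145*(-3)² + 4156) = 1/(-145*9 + 4156) = 1/(-1305 + 4156) = 1/2851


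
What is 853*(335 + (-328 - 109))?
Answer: -87006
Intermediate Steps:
853*(335 + (-328 - 109)) = 853*(335 - 437) = 853*(-102) = -87006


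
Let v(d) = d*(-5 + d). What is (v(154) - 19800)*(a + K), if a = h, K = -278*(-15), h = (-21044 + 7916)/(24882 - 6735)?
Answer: 79341975284/6049 ≈ 1.3117e+7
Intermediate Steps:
h = -4376/6049 (h = -13128/18147 = -13128*1/18147 = -4376/6049 ≈ -0.72342)
K = 4170
a = -4376/6049 ≈ -0.72342
(v(154) - 19800)*(a + K) = (154*(-5 + 154) - 19800)*(-4376/6049 + 4170) = (154*149 - 19800)*(25219954/6049) = (22946 - 19800)*(25219954/6049) = 3146*(25219954/6049) = 79341975284/6049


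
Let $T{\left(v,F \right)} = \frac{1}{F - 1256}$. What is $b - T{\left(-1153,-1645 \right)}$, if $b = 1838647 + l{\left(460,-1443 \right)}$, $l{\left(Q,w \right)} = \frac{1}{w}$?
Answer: $\frac{855204363007}{465127} \approx 1.8386 \cdot 10^{6}$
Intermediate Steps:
$T{\left(v,F \right)} = \frac{1}{-1256 + F}$
$b = \frac{2653167620}{1443}$ ($b = 1838647 + \frac{1}{-1443} = 1838647 - \frac{1}{1443} = \frac{2653167620}{1443} \approx 1.8386 \cdot 10^{6}$)
$b - T{\left(-1153,-1645 \right)} = \frac{2653167620}{1443} - \frac{1}{-1256 - 1645} = \frac{2653167620}{1443} - \frac{1}{-2901} = \frac{2653167620}{1443} - - \frac{1}{2901} = \frac{2653167620}{1443} + \frac{1}{2901} = \frac{855204363007}{465127}$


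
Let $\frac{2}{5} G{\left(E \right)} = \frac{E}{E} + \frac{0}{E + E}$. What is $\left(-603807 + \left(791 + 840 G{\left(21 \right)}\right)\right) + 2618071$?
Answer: $2017155$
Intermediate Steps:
$G{\left(E \right)} = \frac{5}{2}$ ($G{\left(E \right)} = \frac{5 \left(\frac{E}{E} + \frac{0}{E + E}\right)}{2} = \frac{5 \left(1 + \frac{0}{2 E}\right)}{2} = \frac{5 \left(1 + 0 \frac{1}{2 E}\right)}{2} = \frac{5 \left(1 + 0\right)}{2} = \frac{5}{2} \cdot 1 = \frac{5}{2}$)
$\left(-603807 + \left(791 + 840 G{\left(21 \right)}\right)\right) + 2618071 = \left(-603807 + \left(791 + 840 \cdot \frac{5}{2}\right)\right) + 2618071 = \left(-603807 + \left(791 + 2100\right)\right) + 2618071 = \left(-603807 + 2891\right) + 2618071 = -600916 + 2618071 = 2017155$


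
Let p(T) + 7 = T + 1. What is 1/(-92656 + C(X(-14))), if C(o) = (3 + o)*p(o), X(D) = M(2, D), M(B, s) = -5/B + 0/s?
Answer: -4/370641 ≈ -1.0792e-5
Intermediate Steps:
p(T) = -6 + T (p(T) = -7 + (T + 1) = -7 + (1 + T) = -6 + T)
M(B, s) = -5/B (M(B, s) = -5/B + 0 = -5/B)
X(D) = -5/2
C(o) = (-6 + o)*(3 + o) (C(o) = (3 + o)*(-6 + o) = (-6 + o)*(3 + o))
1/(-92656 + C(X(-14))) = 1/(-92656 + (-6 - 5/2)*(3 - 5/2)) = 1/(-92656 - 17/2*1/2) = 1/(-92656 - 17/4) = 1/(-370641/4) = -4/370641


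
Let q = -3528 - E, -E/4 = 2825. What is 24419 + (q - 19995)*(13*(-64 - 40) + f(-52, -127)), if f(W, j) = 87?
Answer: 15486514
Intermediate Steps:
E = -11300 (E = -4*2825 = -11300)
q = 7772 (q = -3528 - 1*(-11300) = -3528 + 11300 = 7772)
24419 + (q - 19995)*(13*(-64 - 40) + f(-52, -127)) = 24419 + (7772 - 19995)*(13*(-64 - 40) + 87) = 24419 - 12223*(13*(-104) + 87) = 24419 - 12223*(-1352 + 87) = 24419 - 12223*(-1265) = 24419 + 15462095 = 15486514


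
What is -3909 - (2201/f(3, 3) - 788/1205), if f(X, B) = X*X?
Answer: -45038218/10845 ≈ -4152.9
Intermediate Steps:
f(X, B) = X²
-3909 - (2201/f(3, 3) - 788/1205) = -3909 - (2201/(3²) - 788/1205) = -3909 - (2201/9 - 788*1/1205) = -3909 - (2201*(⅑) - 788/1205) = -3909 - (2201/9 - 788/1205) = -3909 - 1*2645113/10845 = -3909 - 2645113/10845 = -45038218/10845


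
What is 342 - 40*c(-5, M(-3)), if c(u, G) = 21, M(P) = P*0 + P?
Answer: -498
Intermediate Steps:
M(P) = P (M(P) = 0 + P = P)
342 - 40*c(-5, M(-3)) = 342 - 40*21 = 342 - 840 = -498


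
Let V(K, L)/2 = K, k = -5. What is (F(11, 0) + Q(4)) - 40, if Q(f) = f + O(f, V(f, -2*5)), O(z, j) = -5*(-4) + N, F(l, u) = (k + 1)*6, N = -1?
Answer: -41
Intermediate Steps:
V(K, L) = 2*K
F(l, u) = -24 (F(l, u) = (-5 + 1)*6 = -4*6 = -24)
O(z, j) = 19 (O(z, j) = -5*(-4) - 1 = 20 - 1 = 19)
Q(f) = 19 + f (Q(f) = f + 19 = 19 + f)
(F(11, 0) + Q(4)) - 40 = (-24 + (19 + 4)) - 40 = (-24 + 23) - 40 = -1 - 40 = -41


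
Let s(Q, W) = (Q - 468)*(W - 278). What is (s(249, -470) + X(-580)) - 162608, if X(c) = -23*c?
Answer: 14544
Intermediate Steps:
s(Q, W) = (-468 + Q)*(-278 + W)
(s(249, -470) + X(-580)) - 162608 = ((130104 - 468*(-470) - 278*249 + 249*(-470)) - 23*(-580)) - 162608 = ((130104 + 219960 - 69222 - 117030) + 13340) - 162608 = (163812 + 13340) - 162608 = 177152 - 162608 = 14544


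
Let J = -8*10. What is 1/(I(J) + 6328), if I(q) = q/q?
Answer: 1/6329 ≈ 0.00015800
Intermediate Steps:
J = -80
I(q) = 1
1/(I(J) + 6328) = 1/(1 + 6328) = 1/6329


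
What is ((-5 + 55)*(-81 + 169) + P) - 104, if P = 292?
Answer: 4588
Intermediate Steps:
((-5 + 55)*(-81 + 169) + P) - 104 = ((-5 + 55)*(-81 + 169) + 292) - 104 = (50*88 + 292) - 104 = (4400 + 292) - 104 = 4692 - 104 = 4588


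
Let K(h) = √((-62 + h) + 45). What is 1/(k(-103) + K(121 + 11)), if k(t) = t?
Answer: -103/10494 - √115/10494 ≈ -0.010837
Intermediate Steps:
K(h) = √(-17 + h)
1/(k(-103) + K(121 + 11)) = 1/(-103 + √(-17 + (121 + 11))) = 1/(-103 + √(-17 + 132)) = 1/(-103 + √115)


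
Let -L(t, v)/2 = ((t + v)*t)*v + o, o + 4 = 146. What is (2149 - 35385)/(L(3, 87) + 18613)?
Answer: 4748/4093 ≈ 1.1600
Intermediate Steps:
o = 142 (o = -4 + 146 = 142)
L(t, v) = -284 - 2*t*v*(t + v) (L(t, v) = -2*(((t + v)*t)*v + 142) = -2*((t*(t + v))*v + 142) = -2*(t*v*(t + v) + 142) = -2*(142 + t*v*(t + v)) = -284 - 2*t*v*(t + v))
(2149 - 35385)/(L(3, 87) + 18613) = (2149 - 35385)/((-284 - 2*3*87**2 - 2*87*3**2) + 18613) = -33236/((-284 - 2*3*7569 - 2*87*9) + 18613) = -33236/((-284 - 45414 - 1566) + 18613) = -33236/(-47264 + 18613) = -33236/(-28651) = -33236*(-1/28651) = 4748/4093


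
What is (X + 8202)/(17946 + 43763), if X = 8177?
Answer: 16379/61709 ≈ 0.26542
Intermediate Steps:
(X + 8202)/(17946 + 43763) = (8177 + 8202)/(17946 + 43763) = 16379/61709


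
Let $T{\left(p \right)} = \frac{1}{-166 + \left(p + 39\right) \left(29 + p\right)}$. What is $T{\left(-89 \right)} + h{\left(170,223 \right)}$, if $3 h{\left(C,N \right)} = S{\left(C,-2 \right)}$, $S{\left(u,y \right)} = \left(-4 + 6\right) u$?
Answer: $\frac{963563}{8502} \approx 113.33$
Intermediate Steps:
$S{\left(u,y \right)} = 2 u$
$h{\left(C,N \right)} = \frac{2 C}{3}$
$T{\left(p \right)} = \frac{1}{-166 + \left(29 + p\right) \left(39 + p\right)}$ ($T{\left(p \right)} = \frac{1}{-166 + \left(39 + p\right) \left(29 + p\right)} = \frac{1}{-166 + \left(29 + p\right) \left(39 + p\right)}$)
$T{\left(-89 \right)} + h{\left(170,223 \right)} = \frac{1}{965 + \left(-89\right)^{2} + 68 \left(-89\right)} + \frac{2}{3} \cdot 170 = \frac{1}{965 + 7921 - 6052} + \frac{340}{3} = \frac{1}{2834} + \frac{340}{3} = \frac{963563}{8502}$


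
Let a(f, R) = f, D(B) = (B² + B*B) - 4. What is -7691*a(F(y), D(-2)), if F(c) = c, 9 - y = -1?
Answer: -76910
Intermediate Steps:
y = 10 (y = 9 - 1*(-1) = 9 + 1 = 10)
D(B) = -4 + 2*B² (D(B) = (B² + B²) - 4 = 2*B² - 4 = -4 + 2*B²)
-7691*a(F(y), D(-2)) = -7691*10 = -76910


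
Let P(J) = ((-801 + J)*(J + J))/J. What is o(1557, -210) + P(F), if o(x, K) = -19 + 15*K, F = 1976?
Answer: -819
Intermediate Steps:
P(J) = -1602 + 2*J (P(J) = ((-801 + J)*(2*J))/J = (2*J*(-801 + J))/J = -1602 + 2*J)
o(1557, -210) + P(F) = (-19 + 15*(-210)) + (-1602 + 2*1976) = (-19 - 3150) + (-1602 + 3952) = -3169 + 2350 = -819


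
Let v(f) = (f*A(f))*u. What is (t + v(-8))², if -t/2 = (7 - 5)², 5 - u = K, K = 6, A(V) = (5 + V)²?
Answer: 4096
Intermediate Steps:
u = -1 (u = 5 - 1*6 = 5 - 6 = -1)
v(f) = -f*(5 + f)² (v(f) = (f*(5 + f)²)*(-1) = -f*(5 + f)²)
t = -8 (t = -2*(7 - 5)² = -2*2² = -2*4 = -8)
(t + v(-8))² = (-8 - 1*(-8)*(5 - 8)²)² = (-8 - 1*(-8)*(-3)²)² = (-8 - 1*(-8)*9)² = (-8 + 72)² = 64² = 4096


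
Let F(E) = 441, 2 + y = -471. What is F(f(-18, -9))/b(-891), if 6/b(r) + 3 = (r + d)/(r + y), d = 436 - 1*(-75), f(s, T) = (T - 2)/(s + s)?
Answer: -68208/341 ≈ -200.02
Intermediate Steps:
y = -473 (y = -2 - 471 = -473)
f(s, T) = (-2 + T)/(2*s) (f(s, T) = (-2 + T)/((2*s)) = (-2 + T)*(1/(2*s)) = (-2 + T)/(2*s))
d = 511 (d = 436 + 75 = 511)
b(r) = 6/(-3 + (511 + r)/(-473 + r)) (b(r) = 6/(-3 + (r + 511)/(r - 473)) = 6/(-3 + (511 + r)/(-473 + r)))
F(f(-18, -9))/b(-891) = 441/((3*(473 - 1*(-891))/(-965 - 891))) = 441/((3*(473 + 891)/(-1856))) = 441/((3*(-1/1856)*1364)) = 441/(-1023/464) = 441*(-464/1023) = -68208/341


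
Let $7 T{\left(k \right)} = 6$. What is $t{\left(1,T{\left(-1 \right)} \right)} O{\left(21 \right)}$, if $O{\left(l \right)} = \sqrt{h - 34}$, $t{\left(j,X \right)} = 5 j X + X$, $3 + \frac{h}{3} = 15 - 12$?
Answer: $\frac{36 i \sqrt{34}}{7} \approx 29.988 i$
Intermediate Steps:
$h = 0$ ($h = -9 + 3 \left(15 - 12\right) = -9 + 3 \cdot 3 = -9 + 9 = 0$)
$T{\left(k \right)} = \frac{6}{7}$ ($T{\left(k \right)} = \frac{1}{7} \cdot 6 = \frac{6}{7}$)
$t{\left(j,X \right)} = X + 5 X j$ ($t{\left(j,X \right)} = 5 X j + X = X + 5 X j$)
$O{\left(l \right)} = i \sqrt{34}$ ($O{\left(l \right)} = \sqrt{0 - 34} = \sqrt{-34} = i \sqrt{34}$)
$t{\left(1,T{\left(-1 \right)} \right)} O{\left(21 \right)} = \frac{6 \left(1 + 5 \cdot 1\right)}{7} i \sqrt{34} = \frac{6 \left(1 + 5\right)}{7} i \sqrt{34} = \frac{6}{7} \cdot 6 i \sqrt{34} = \frac{36 i \sqrt{34}}{7}$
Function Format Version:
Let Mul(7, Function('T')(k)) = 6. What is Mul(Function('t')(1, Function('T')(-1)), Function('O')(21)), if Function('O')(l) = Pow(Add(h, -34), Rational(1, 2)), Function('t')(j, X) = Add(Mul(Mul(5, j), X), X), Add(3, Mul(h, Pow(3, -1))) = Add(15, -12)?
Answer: Mul(Rational(36, 7), I, Pow(34, Rational(1, 2))) ≈ Mul(29.988, I)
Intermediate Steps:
h = 0 (h = Add(-9, Mul(3, Add(15, -12))) = Add(-9, Mul(3, 3)) = Add(-9, 9) = 0)
Function('T')(k) = Rational(6, 7) (Function('T')(k) = Mul(Rational(1, 7), 6) = Rational(6, 7))
Function('t')(j, X) = Add(X, Mul(5, X, j)) (Function('t')(j, X) = Add(Mul(5, X, j), X) = Add(X, Mul(5, X, j)))
Function('O')(l) = Mul(I, Pow(34, Rational(1, 2))) (Function('O')(l) = Pow(Add(0, -34), Rational(1, 2)) = Pow(-34, Rational(1, 2)) = Mul(I, Pow(34, Rational(1, 2))))
Mul(Function('t')(1, Function('T')(-1)), Function('O')(21)) = Mul(Mul(Rational(6, 7), Add(1, Mul(5, 1))), Mul(I, Pow(34, Rational(1, 2)))) = Mul(Mul(Rational(6, 7), Add(1, 5)), Mul(I, Pow(34, Rational(1, 2)))) = Mul(Mul(Rational(6, 7), 6), Mul(I, Pow(34, Rational(1, 2)))) = Mul(Rational(36, 7), Mul(I, Pow(34, Rational(1, 2)))) = Mul(Rational(36, 7), I, Pow(34, Rational(1, 2)))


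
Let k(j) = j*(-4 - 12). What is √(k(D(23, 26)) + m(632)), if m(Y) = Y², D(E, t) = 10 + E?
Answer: 4*√24931 ≈ 631.58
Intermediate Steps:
k(j) = -16*j (k(j) = j*(-16) = -16*j)
√(k(D(23, 26)) + m(632)) = √(-16*(10 + 23) + 632²) = √(-16*33 + 399424) = √(-528 + 399424) = √398896 = 4*√24931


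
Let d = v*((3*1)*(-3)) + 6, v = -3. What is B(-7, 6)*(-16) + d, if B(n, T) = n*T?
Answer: 705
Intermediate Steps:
B(n, T) = T*n
d = 33 (d = -3*3*1*(-3) + 6 = -9*(-3) + 6 = -3*(-9) + 6 = 27 + 6 = 33)
B(-7, 6)*(-16) + d = (6*(-7))*(-16) + 33 = -42*(-16) + 33 = 672 + 33 = 705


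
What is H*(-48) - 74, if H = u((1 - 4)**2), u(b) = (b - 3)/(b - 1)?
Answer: -110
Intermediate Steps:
u(b) = (-3 + b)/(-1 + b)
H = 3/4 (H = (-3 + (1 - 4)**2)/(-1 + (1 - 4)**2) = (-3 + (-3)**2)/(-1 + (-3)**2) = (-3 + 9)/(-1 + 9) = 6/8 = (1/8)*6 = 3/4 ≈ 0.75000)
H*(-48) - 74 = (3/4)*(-48) - 74 = -36 - 74 = -110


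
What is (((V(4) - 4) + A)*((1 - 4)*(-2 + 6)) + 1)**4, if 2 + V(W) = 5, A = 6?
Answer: 12117361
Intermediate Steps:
V(W) = 3 (V(W) = -2 + 5 = 3)
(((V(4) - 4) + A)*((1 - 4)*(-2 + 6)) + 1)**4 = (((3 - 4) + 6)*((1 - 4)*(-2 + 6)) + 1)**4 = ((-1 + 6)*(-3*4) + 1)**4 = (5*(-12) + 1)**4 = (-60 + 1)**4 = (-59)**4 = 12117361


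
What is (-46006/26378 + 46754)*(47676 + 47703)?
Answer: 58812170060637/13189 ≈ 4.4592e+9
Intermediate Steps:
(-46006/26378 + 46754)*(47676 + 47703) = (-46006*1/26378 + 46754)*95379 = (-23003/13189 + 46754)*95379 = (616615503/13189)*95379 = 58812170060637/13189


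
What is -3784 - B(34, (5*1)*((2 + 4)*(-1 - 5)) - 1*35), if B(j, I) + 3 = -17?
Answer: -3764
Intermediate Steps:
B(j, I) = -20 (B(j, I) = -3 - 17 = -20)
-3784 - B(34, (5*1)*((2 + 4)*(-1 - 5)) - 1*35) = -3784 - 1*(-20) = -3784 + 20 = -3764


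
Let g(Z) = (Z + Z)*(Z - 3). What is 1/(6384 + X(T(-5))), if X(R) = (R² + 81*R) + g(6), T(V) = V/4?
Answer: 16/101125 ≈ 0.00015822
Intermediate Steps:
g(Z) = 2*Z*(-3 + Z) (g(Z) = (2*Z)*(-3 + Z) = 2*Z*(-3 + Z))
T(V) = V/4 (T(V) = V*(¼) = V/4)
X(R) = 36 + R² + 81*R (X(R) = (R² + 81*R) + 2*6*(-3 + 6) = (R² + 81*R) + 2*6*3 = (R² + 81*R) + 36 = 36 + R² + 81*R)
1/(6384 + X(T(-5))) = 1/(6384 + (36 + ((¼)*(-5))² + 81*((¼)*(-5)))) = 1/(6384 + (36 + (-5/4)² + 81*(-5/4))) = 1/(6384 + (36 + 25/16 - 405/4)) = 1/(6384 - 1019/16) = 1/(101125/16) = 16/101125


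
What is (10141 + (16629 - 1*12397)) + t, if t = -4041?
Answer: 10332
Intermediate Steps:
(10141 + (16629 - 1*12397)) + t = (10141 + (16629 - 1*12397)) - 4041 = (10141 + (16629 - 12397)) - 4041 = (10141 + 4232) - 4041 = 14373 - 4041 = 10332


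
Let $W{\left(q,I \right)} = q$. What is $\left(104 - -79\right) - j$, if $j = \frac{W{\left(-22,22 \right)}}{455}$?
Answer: $\frac{83287}{455} \approx 183.05$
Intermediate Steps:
$j = - \frac{22}{455} \approx -0.048352$
$\left(104 - -79\right) - j = \left(104 - -79\right) - - \frac{22}{455} = \left(104 + 79\right) + \frac{22}{455} = 183 + \frac{22}{455} = \frac{83287}{455}$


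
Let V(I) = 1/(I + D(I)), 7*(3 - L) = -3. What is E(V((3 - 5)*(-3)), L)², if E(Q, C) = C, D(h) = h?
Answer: 576/49 ≈ 11.755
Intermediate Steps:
L = 24/7 (L = 3 - ⅐*(-3) = 3 + 3/7 = 24/7 ≈ 3.4286)
V(I) = 1/(2*I) (V(I) = 1/(I + I) = 1/(2*I))
E(V((3 - 5)*(-3)), L)² = (24/7)² = 576/49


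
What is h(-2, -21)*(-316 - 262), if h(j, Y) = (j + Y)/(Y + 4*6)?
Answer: 13294/3 ≈ 4431.3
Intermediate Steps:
h(j, Y) = (Y + j)/(24 + Y) (h(j, Y) = (Y + j)/(Y + 24) = (Y + j)/(24 + Y))
h(-2, -21)*(-316 - 262) = ((-21 - 2)/(24 - 21))*(-316 - 262) = (-23/3)*(-578) = ((⅓)*(-23))*(-578) = -23/3*(-578) = 13294/3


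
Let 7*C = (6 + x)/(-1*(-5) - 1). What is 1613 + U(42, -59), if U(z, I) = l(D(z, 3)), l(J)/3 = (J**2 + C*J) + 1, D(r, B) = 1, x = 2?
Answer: 11339/7 ≈ 1619.9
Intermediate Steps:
C = 2/7 (C = ((6 + 2)/(-1*(-5) - 1))/7 = (8/(5 - 1))/7 = (8/4)/7 = (8*(1/4))/7 = (1/7)*2 = 2/7 ≈ 0.28571)
l(J) = 3 + 3*J**2 + 6*J/7 (l(J) = 3*((J**2 + 2*J/7) + 1) = 3*(1 + J**2 + 2*J/7) = 3 + 3*J**2 + 6*J/7)
U(z, I) = 48/7 (U(z, I) = 3 + 3*1**2 + (6/7)*1 = 3 + 3*1 + 6/7 = 3 + 3 + 6/7 = 48/7)
1613 + U(42, -59) = 1613 + 48/7 = 11339/7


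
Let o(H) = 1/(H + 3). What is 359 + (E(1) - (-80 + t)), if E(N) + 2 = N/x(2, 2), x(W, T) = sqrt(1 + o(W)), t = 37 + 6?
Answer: 394 + sqrt(30)/6 ≈ 394.91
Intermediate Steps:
o(H) = 1/(3 + H)
t = 43
x(W, T) = sqrt(1 + 1/(3 + W))
E(N) = -2 + N*sqrt(30)/6 (E(N) = -2 + N/(sqrt((4 + 2)/(3 + 2))) = -2 + N/(sqrt(6/5)) = -2 + N/((sqrt(30)/5)) = -2 + N*(sqrt(30)/6) = -2 + N*sqrt(30)/6)
359 + (E(1) - (-80 + t)) = 359 + ((-2 + (1/6)*1*sqrt(30)) - (-80 + 43)) = 359 + ((-2 + sqrt(30)/6) - 1*(-37)) = 359 + ((-2 + sqrt(30)/6) + 37) = 359 + (35 + sqrt(30)/6) = 394 + sqrt(30)/6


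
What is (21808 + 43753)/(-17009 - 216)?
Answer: -1237/325 ≈ -3.8062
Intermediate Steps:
(21808 + 43753)/(-17009 - 216) = 65561/(-17225) = 65561*(-1/17225) = -1237/325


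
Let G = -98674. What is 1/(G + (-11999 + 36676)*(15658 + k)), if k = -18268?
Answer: -1/64505644 ≈ -1.5503e-8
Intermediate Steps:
1/(G + (-11999 + 36676)*(15658 + k)) = 1/(-98674 + (-11999 + 36676)*(15658 - 18268)) = 1/(-98674 + 24677*(-2610)) = 1/(-98674 - 64406970) = 1/(-64505644) = -1/64505644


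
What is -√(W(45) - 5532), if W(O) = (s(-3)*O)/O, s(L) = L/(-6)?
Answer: -I*√22126/2 ≈ -74.374*I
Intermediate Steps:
s(L) = -L/6 (s(L) = L*(-⅙) = -L/6)
W(O) = ½ (W(O) = ((-⅙*(-3))*O)/O = (O/2)/O = ½)
-√(W(45) - 5532) = -√(½ - 5532) = -√(-11063/2) = -I*√22126/2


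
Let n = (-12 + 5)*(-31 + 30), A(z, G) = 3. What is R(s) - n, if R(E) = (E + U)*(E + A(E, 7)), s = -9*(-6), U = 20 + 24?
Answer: 5579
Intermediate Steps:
n = 7 (n = -7*(-1) = 7)
U = 44
s = 54
R(E) = (3 + E)*(44 + E) (R(E) = (E + 44)*(E + 3) = (44 + E)*(3 + E) = (3 + E)*(44 + E))
R(s) - n = (132 + 54**2 + 47*54) - 1*7 = (132 + 2916 + 2538) - 7 = 5586 - 7 = 5579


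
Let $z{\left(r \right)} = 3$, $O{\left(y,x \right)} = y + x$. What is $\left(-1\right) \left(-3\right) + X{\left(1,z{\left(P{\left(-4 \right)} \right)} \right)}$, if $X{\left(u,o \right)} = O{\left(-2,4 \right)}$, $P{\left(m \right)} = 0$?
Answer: $5$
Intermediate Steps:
$O{\left(y,x \right)} = x + y$
$X{\left(u,o \right)} = 2$ ($X{\left(u,o \right)} = 4 - 2 = 2$)
$\left(-1\right) \left(-3\right) + X{\left(1,z{\left(P{\left(-4 \right)} \right)} \right)} = \left(-1\right) \left(-3\right) + 2 = 3 + 2 = 5$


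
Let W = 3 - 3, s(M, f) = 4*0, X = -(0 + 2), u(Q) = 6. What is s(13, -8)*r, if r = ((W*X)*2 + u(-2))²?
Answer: 0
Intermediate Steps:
X = -2 (X = -1*2 = -2)
s(M, f) = 0
W = 0
r = 36 (r = ((0*(-2))*2 + 6)² = (0*2 + 6)² = (0 + 6)² = 6² = 36)
s(13, -8)*r = 0*36 = 0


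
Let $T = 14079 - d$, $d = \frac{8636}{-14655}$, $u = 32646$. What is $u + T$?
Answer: $\frac{684763511}{14655} \approx 46726.0$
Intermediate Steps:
$d = - \frac{8636}{14655}$ ($d = 8636 \left(- \frac{1}{14655}\right) = - \frac{8636}{14655} \approx -0.58929$)
$T = \frac{206336381}{14655}$ ($T = 14079 - - \frac{8636}{14655} = 14079 + \frac{8636}{14655} = \frac{206336381}{14655} \approx 14080.0$)
$u + T = 32646 + \frac{206336381}{14655} = \frac{684763511}{14655}$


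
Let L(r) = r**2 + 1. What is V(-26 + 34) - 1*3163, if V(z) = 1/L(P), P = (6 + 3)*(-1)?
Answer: -259365/82 ≈ -3163.0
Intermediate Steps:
P = -9 (P = 9*(-1) = -9)
L(r) = 1 + r**2
V(z) = 1/82 (V(z) = 1/(1 + (-9)**2) = 1/(1 + 81) = 1/82)
V(-26 + 34) - 1*3163 = 1/82 - 1*3163 = 1/82 - 3163 = -259365/82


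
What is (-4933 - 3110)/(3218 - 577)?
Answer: -8043/2641 ≈ -3.0454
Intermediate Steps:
(-4933 - 3110)/(3218 - 577) = -8043/2641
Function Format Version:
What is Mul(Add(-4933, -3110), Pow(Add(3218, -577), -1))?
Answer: Rational(-8043, 2641) ≈ -3.0454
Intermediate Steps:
Mul(Add(-4933, -3110), Pow(Add(3218, -577), -1)) = Mul(-8043, Pow(2641, -1)) = Mul(-8043, Rational(1, 2641)) = Rational(-8043, 2641)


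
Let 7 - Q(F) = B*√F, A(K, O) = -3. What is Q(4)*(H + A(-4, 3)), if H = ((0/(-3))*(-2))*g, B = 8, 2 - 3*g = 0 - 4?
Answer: 27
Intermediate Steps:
g = 2 (g = ⅔ - (0 - 4)/3 = ⅔ - ⅓*(-4) = ⅔ + 4/3 = 2)
Q(F) = 7 - 8*√F
H = 0 (H = ((0/(-3))*(-2))*2 = ((0*(-⅓))*(-2))*2 = (0*(-2))*2 = 0*2 = 0)
Q(4)*(H + A(-4, 3)) = (7 - 8*√4)*(0 - 3) = (7 - 8*2)*(-3) = (7 - 16)*(-3) = -9*(-3) = 27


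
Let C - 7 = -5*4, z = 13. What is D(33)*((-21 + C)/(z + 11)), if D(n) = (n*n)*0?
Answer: 0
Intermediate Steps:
C = -13 (C = 7 - 5*4 = 7 - 20 = -13)
D(n) = 0 (D(n) = n**2*0 = 0)
D(33)*((-21 + C)/(z + 11)) = 0*((-21 - 13)/(13 + 11)) = 0*(-34/24) = 0*(-34*1/24) = 0*(-17/12) = 0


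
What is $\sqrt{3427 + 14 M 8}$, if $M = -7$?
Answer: $\sqrt{2643} \approx 51.41$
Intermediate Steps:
$\sqrt{3427 + 14 M 8} = \sqrt{3427 + 14 \left(-7\right) 8} = \sqrt{3427 - 784} = \sqrt{2643}$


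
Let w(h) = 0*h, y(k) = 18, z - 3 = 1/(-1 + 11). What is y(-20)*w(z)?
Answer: 0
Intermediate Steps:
z = 31/10 (z = 3 + 1/(-1 + 11) = 3 + 1/10 = 31/10 ≈ 3.1000)
w(h) = 0
y(-20)*w(z) = 18*0 = 0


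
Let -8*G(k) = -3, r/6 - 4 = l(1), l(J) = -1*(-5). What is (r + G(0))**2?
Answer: 189225/64 ≈ 2956.6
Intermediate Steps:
l(J) = 5
r = 54 (r = 24 + 6*5 = 24 + 30 = 54)
G(k) = 3/8 (G(k) = -1/8*(-3) = 3/8)
(r + G(0))**2 = (54 + 3/8)**2 = (435/8)**2 = 189225/64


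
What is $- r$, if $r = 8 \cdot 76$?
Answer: $-608$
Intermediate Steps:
$r = 608$
$- r = \left(-1\right) 608 = -608$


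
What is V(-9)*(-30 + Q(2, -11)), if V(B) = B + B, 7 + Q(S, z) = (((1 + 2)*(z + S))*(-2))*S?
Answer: -1278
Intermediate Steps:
Q(S, z) = -7 + S*(-6*S - 6*z) (Q(S, z) = -7 + (((1 + 2)*(z + S))*(-2))*S = -7 + ((3*(S + z))*(-2))*S = -7 + ((3*S + 3*z)*(-2))*S = -7 + (-6*S - 6*z)*S = -7 + S*(-6*S - 6*z))
V(B) = 2*B
V(-9)*(-30 + Q(2, -11)) = (2*(-9))*(-30 + (-7 - 6*2² - 6*2*(-11))) = -18*(-30 + (-7 - 6*4 + 132)) = -18*(-30 + (-7 - 24 + 132)) = -18*(-30 + 101) = -18*71 = -1278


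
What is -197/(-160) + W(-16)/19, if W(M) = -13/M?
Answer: 3873/3040 ≈ 1.2740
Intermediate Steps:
-197/(-160) + W(-16)/19 = -197/(-160) - 13/(-16)/19 = -197*(-1/160) - 13*(-1/16)*(1/19) = 197/160 + (13/16)*(1/19) = 197/160 + 13/304 = 3873/3040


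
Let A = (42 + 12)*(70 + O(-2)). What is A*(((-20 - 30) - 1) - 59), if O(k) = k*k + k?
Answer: -427680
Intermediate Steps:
O(k) = k + k² (O(k) = k² + k = k + k²)
A = 3888 (A = (42 + 12)*(70 - 2*(1 - 2)) = 54*(70 - 2*(-1)) = 54*(70 + 2) = 54*72 = 3888)
A*(((-20 - 30) - 1) - 59) = 3888*(((-20 - 30) - 1) - 59) = 3888*((-50 - 1) - 59) = 3888*(-51 - 59) = 3888*(-110) = -427680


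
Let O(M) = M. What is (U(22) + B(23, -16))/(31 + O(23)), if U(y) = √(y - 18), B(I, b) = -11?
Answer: -⅙ ≈ -0.16667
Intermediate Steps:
U(y) = √(-18 + y)
(U(22) + B(23, -16))/(31 + O(23)) = (√(-18 + 22) - 11)/(31 + 23) = (√4 - 11)/54 = (2 - 11)*(1/54) = -9*1/54 = -⅙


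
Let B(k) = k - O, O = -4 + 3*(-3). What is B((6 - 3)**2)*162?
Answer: 3564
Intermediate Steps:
O = -13 (O = -4 - 9 = -13)
B(k) = 13 + k (B(k) = k - 1*(-13) = k + 13 = 13 + k)
B((6 - 3)**2)*162 = (13 + (6 - 3)**2)*162 = (13 + 3**2)*162 = (13 + 9)*162 = 22*162 = 3564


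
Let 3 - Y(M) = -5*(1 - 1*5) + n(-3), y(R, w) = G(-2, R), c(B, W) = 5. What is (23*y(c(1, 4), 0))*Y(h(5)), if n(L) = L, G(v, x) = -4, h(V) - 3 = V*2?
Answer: 1288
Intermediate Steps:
h(V) = 3 + 2*V (h(V) = 3 + V*2 = 3 + 2*V)
y(R, w) = -4
Y(M) = -14 (Y(M) = 3 - (-5*(1 - 1*5) - 3) = 3 - (-5*(1 - 5) - 3) = 3 - (-5*(-4) - 3) = 3 - (20 - 3) = 3 - 1*17 = 3 - 17 = -14)
(23*y(c(1, 4), 0))*Y(h(5)) = (23*(-4))*(-14) = -92*(-14) = 1288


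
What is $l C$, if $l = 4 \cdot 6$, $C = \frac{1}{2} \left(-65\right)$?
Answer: $-780$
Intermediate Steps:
$C = - \frac{65}{2}$ ($C = \frac{1}{2} \left(-65\right) = - \frac{65}{2} \approx -32.5$)
$l = 24$
$l C = 24 \left(- \frac{65}{2}\right) = -780$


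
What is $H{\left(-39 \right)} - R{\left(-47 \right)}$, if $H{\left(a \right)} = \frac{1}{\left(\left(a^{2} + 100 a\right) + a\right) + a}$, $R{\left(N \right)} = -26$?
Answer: $\frac{63881}{2457} \approx 26.0$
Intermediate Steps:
$H{\left(a \right)} = \frac{1}{a^{2} + 102 a}$ ($H{\left(a \right)} = \frac{1}{\left(a^{2} + 101 a\right) + a} = \frac{1}{a^{2} + 102 a}$)
$H{\left(-39 \right)} - R{\left(-47 \right)} = \frac{1}{\left(-39\right) \left(102 - 39\right)} - -26 = - \frac{1}{39 \cdot 63} + 26 = \left(- \frac{1}{39}\right) \frac{1}{63} + 26 = - \frac{1}{2457} + 26 = \frac{63881}{2457}$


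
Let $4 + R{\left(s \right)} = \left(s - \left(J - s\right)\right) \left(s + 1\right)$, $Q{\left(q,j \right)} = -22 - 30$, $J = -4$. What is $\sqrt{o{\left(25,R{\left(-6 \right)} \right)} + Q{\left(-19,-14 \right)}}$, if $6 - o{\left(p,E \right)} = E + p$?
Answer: $i \sqrt{107} \approx 10.344 i$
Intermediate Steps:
$Q{\left(q,j \right)} = -52$
$R{\left(s \right)} = -4 + \left(1 + s\right) \left(4 + 2 s\right)$ ($R{\left(s \right)} = -4 + \left(s + \left(s - -4\right)\right) \left(s + 1\right) = -4 + \left(s + \left(s + 4\right)\right) \left(1 + s\right) = -4 + \left(s + \left(4 + s\right)\right) \left(1 + s\right) = -4 + \left(4 + 2 s\right) \left(1 + s\right) = -4 + \left(1 + s\right) \left(4 + 2 s\right)$)
$o{\left(p,E \right)} = 6 - E - p$ ($o{\left(p,E \right)} = 6 - \left(E + p\right) = 6 - E - p$)
$\sqrt{o{\left(25,R{\left(-6 \right)} \right)} + Q{\left(-19,-14 \right)}} = \sqrt{\left(6 - 2 \left(-6\right) \left(3 - 6\right) - 25\right) - 52} = \sqrt{\left(6 - 2 \left(-6\right) \left(-3\right) - 25\right) - 52} = \sqrt{\left(6 - 36 - 25\right) - 52} = \sqrt{-55 - 52} = \sqrt{-107} = i \sqrt{107}$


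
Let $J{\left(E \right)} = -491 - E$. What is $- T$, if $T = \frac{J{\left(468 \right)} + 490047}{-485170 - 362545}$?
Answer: $\frac{489088}{847715} \approx 0.57695$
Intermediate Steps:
$T = - \frac{489088}{847715}$ ($T = \frac{\left(-491 - 468\right) + 490047}{-485170 - 362545} = \frac{\left(-491 - 468\right) + 490047}{-847715} = \left(-959 + 490047\right) \left(- \frac{1}{847715}\right) = 489088 \left(- \frac{1}{847715}\right) = - \frac{489088}{847715} \approx -0.57695$)
$- T = \left(-1\right) \left(- \frac{489088}{847715}\right) = \frac{489088}{847715}$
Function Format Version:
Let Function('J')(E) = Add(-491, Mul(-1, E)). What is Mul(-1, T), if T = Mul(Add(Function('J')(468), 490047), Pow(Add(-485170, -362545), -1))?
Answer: Rational(489088, 847715) ≈ 0.57695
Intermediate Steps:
T = Rational(-489088, 847715) (T = Mul(Add(Add(-491, Mul(-1, 468)), 490047), Pow(Add(-485170, -362545), -1)) = Mul(Add(Add(-491, -468), 490047), Pow(-847715, -1)) = Mul(Add(-959, 490047), Rational(-1, 847715)) = Mul(489088, Rational(-1, 847715)) = Rational(-489088, 847715) ≈ -0.57695)
Mul(-1, T) = Mul(-1, Rational(-489088, 847715)) = Rational(489088, 847715)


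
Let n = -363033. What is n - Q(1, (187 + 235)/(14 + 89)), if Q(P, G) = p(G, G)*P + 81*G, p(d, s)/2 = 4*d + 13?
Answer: -37432635/103 ≈ -3.6342e+5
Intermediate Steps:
p(d, s) = 26 + 8*d (p(d, s) = 2*(4*d + 13) = 2*(13 + 4*d) = 26 + 8*d)
Q(P, G) = 81*G + P*(26 + 8*G) (Q(P, G) = (26 + 8*G)*P + 81*G = P*(26 + 8*G) + 81*G = 81*G + P*(26 + 8*G))
n - Q(1, (187 + 235)/(14 + 89)) = -363033 - (81*((187 + 235)/(14 + 89)) + 2*1*(13 + 4*((187 + 235)/(14 + 89)))) = -363033 - (81*(422/103) + 2*1*(13 + 4*(422/103))) = -363033 - (34182/103 + 2*1*(13 + 1688/103)) = -363033 - (34182/103 + 2*1*(3027/103)) = -363033 - (34182/103 + 6054/103) = -363033 - 1*40236/103 = -363033 - 40236/103 = -37432635/103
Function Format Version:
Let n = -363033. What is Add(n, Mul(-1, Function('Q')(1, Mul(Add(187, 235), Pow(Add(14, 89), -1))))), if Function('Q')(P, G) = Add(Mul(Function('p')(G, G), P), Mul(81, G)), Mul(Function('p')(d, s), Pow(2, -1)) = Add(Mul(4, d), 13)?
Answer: Rational(-37432635, 103) ≈ -3.6342e+5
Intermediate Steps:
Function('p')(d, s) = Add(26, Mul(8, d)) (Function('p')(d, s) = Mul(2, Add(Mul(4, d), 13)) = Mul(2, Add(13, Mul(4, d))) = Add(26, Mul(8, d)))
Function('Q')(P, G) = Add(Mul(81, G), Mul(P, Add(26, Mul(8, G)))) (Function('Q')(P, G) = Add(Mul(Add(26, Mul(8, G)), P), Mul(81, G)) = Add(Mul(P, Add(26, Mul(8, G))), Mul(81, G)) = Add(Mul(81, G), Mul(P, Add(26, Mul(8, G)))))
Add(n, Mul(-1, Function('Q')(1, Mul(Add(187, 235), Pow(Add(14, 89), -1))))) = Add(-363033, Mul(-1, Add(Mul(81, Mul(Add(187, 235), Pow(Add(14, 89), -1))), Mul(2, 1, Add(13, Mul(4, Mul(Add(187, 235), Pow(Add(14, 89), -1)))))))) = Add(-363033, Mul(-1, Add(Mul(81, Mul(422, Pow(103, -1))), Mul(2, 1, Add(13, Mul(4, Mul(422, Pow(103, -1)))))))) = Add(-363033, Mul(-1, Add(Mul(81, Mul(422, Rational(1, 103))), Mul(2, 1, Add(13, Mul(4, Mul(422, Rational(1, 103)))))))) = Add(-363033, Mul(-1, Add(Mul(81, Rational(422, 103)), Mul(2, 1, Add(13, Mul(4, Rational(422, 103))))))) = Add(-363033, Mul(-1, Add(Rational(34182, 103), Mul(2, 1, Add(13, Rational(1688, 103)))))) = Add(-363033, Mul(-1, Add(Rational(34182, 103), Mul(2, 1, Rational(3027, 103))))) = Add(-363033, Mul(-1, Add(Rational(34182, 103), Rational(6054, 103)))) = Add(-363033, Mul(-1, Rational(40236, 103))) = Add(-363033, Rational(-40236, 103)) = Rational(-37432635, 103)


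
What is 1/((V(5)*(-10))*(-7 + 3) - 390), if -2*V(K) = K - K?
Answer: -1/390 ≈ -0.0025641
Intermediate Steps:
V(K) = 0 (V(K) = -(K - K)/2 = -1/2*0 = 0)
1/((V(5)*(-10))*(-7 + 3) - 390) = 1/((0*(-10))*(-7 + 3) - 390) = 1/(0*(-4) - 390) = 1/(0 - 390) = 1/(-390) = -1/390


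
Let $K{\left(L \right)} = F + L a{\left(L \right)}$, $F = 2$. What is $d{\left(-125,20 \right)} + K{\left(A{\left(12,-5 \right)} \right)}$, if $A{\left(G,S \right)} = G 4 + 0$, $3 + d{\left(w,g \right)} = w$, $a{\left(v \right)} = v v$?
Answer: $110466$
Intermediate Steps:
$a{\left(v \right)} = v^{2}$
$d{\left(w,g \right)} = -3 + w$
$A{\left(G,S \right)} = 4 G$ ($A{\left(G,S \right)} = 4 G + 0 = 4 G$)
$K{\left(L \right)} = 2 + L^{3}$ ($K{\left(L \right)} = 2 + L L^{2} = 2 + L^{3}$)
$d{\left(-125,20 \right)} + K{\left(A{\left(12,-5 \right)} \right)} = \left(-3 - 125\right) + \left(2 + \left(4 \cdot 12\right)^{3}\right) = -128 + \left(2 + 48^{3}\right) = -128 + \left(2 + 110592\right) = -128 + 110594 = 110466$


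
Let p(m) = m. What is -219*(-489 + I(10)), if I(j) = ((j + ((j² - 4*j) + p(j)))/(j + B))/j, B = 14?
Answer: 107018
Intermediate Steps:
I(j) = (j² - 2*j)/(j*(14 + j)) (I(j) = ((j + ((j² - 4*j) + j))/(j + 14))/j = ((j + (j² - 3*j))/(14 + j))/j = ((j² - 2*j)/(14 + j))/j = (j² - 2*j)/(j*(14 + j)))
-219*(-489 + I(10)) = -219*(-489 + (-2 + 10)/(14 + 10)) = -219*(-489 + 8/24) = -219*(-489 + (1/24)*8) = -219*(-489 + ⅓) = -219*(-1466/3) = 107018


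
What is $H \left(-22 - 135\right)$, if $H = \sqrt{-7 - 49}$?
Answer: $- 314 i \sqrt{14} \approx - 1174.9 i$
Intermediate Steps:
$H = 2 i \sqrt{14}$ ($H = \sqrt{-56} = 2 i \sqrt{14} \approx 7.4833 i$)
$H \left(-22 - 135\right) = 2 i \sqrt{14} \left(-22 - 135\right) = 2 i \sqrt{14} \left(-157\right) = - 314 i \sqrt{14}$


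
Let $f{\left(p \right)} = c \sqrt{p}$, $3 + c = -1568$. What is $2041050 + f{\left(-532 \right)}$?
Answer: $2041050 - 3142 i \sqrt{133} \approx 2.0411 \cdot 10^{6} - 36235.0 i$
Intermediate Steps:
$c = -1571$ ($c = -3 - 1568 = -1571$)
$f{\left(p \right)} = - 1571 \sqrt{p}$
$2041050 + f{\left(-532 \right)} = 2041050 - 1571 \sqrt{-532} = 2041050 - 1571 \cdot 2 i \sqrt{133} = 2041050 - 3142 i \sqrt{133}$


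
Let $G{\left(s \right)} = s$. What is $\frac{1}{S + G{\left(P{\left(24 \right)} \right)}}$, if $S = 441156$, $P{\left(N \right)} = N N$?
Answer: $\frac{1}{441732} \approx 2.2638 \cdot 10^{-6}$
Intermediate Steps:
$P{\left(N \right)} = N^{2}$
$\frac{1}{S + G{\left(P{\left(24 \right)} \right)}} = \frac{1}{441156 + 24^{2}} = \frac{1}{441156 + 576} = \frac{1}{441732}$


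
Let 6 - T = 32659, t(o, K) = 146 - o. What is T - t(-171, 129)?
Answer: -32970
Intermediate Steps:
T = -32653 (T = 6 - 1*32659 = 6 - 32659 = -32653)
T - t(-171, 129) = -32653 - (146 - 1*(-171)) = -32653 - (146 + 171) = -32653 - 1*317 = -32653 - 317 = -32970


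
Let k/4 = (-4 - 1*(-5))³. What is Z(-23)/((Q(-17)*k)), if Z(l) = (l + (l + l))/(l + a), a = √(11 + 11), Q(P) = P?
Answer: -529/11492 - 23*√22/11492 ≈ -0.055419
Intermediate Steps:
a = √22 ≈ 4.6904
Z(l) = 3*l/(l + √22) (Z(l) = (l + (l + l))/(l + √22) = (l + 2*l)/(l + √22) = (3*l)/(l + √22) = 3*l/(l + √22))
k = 4 (k = 4*(-4 - 1*(-5))³ = 4*(-4 + 5)³ = 4*1³ = 4*1 = 4)
Z(-23)/((Q(-17)*k)) = (3*(-23)/(-23 + √22))/((-17*4)) = -69/(-23 + √22)/(-68) = -69/(-23 + √22)*(-1/68) = 69/(68*(-23 + √22))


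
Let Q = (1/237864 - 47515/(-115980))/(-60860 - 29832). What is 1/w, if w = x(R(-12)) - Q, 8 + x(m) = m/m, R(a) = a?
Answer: -1985684549024/13899782873149 ≈ -0.14286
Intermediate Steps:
x(m) = -7 (x(m) = -8 + m/m = -8 + 1 = -7)
Q = -8970019/1985684549024 (Q = (1/237864 - 47515*(-1/115980))/(-90692) = (1/237864 + 9503/23196)*(-1/90692) = (62790133/153263704)*(-1/90692) = -8970019/1985684549024 ≈ -4.5173e-6)
w = -13899782873149/1985684549024 (w = -7 - 1*(-8970019/1985684549024) = -7 + 8970019/1985684549024 = -13899782873149/1985684549024 ≈ -7.0000)
1/w = 1/(-13899782873149/1985684549024) = -1985684549024/13899782873149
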